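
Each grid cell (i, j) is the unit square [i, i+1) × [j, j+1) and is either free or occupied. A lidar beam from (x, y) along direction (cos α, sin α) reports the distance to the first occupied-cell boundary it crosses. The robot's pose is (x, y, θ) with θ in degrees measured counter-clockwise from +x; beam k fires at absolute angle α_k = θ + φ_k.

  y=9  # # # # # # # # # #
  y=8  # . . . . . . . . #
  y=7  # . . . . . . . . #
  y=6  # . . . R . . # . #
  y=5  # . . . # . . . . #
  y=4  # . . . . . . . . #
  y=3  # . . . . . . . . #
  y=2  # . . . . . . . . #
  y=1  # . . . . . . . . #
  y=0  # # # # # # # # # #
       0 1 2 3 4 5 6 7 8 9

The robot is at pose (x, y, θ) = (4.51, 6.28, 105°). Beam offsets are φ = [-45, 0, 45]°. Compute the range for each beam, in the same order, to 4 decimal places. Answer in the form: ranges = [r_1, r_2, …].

ranges = [3.1408, 2.8160, 4.0530]

beam 1: φ=-45°, α=60°
  dir = (cos 60°, sin 60°) = (0.5000, 0.8660); from cell (4,6)
  next x-line at t=0.9800, next y-line at t=0.8314; Δt_x=2.0000, Δt_y=1.1547
    y: enter (4,7) at t=0.8314
    x: enter (5,7) at t=0.9800
    y: enter (5,8) at t=1.9861
    x: enter (6,8) at t=2.9800
    y: enter (6,9) at t=3.1408 ← occupied
  → r_1 = 3.1408
beam 2: φ=0°, α=105°
  dir = (cos 105°, sin 105°) = (-0.2588, 0.9659); from cell (4,6)
  next x-line at t=1.9705, next y-line at t=0.7454; Δt_x=3.8637, Δt_y=1.0353
    y: enter (4,7) at t=0.7454
    y: enter (4,8) at t=1.7807
    x: enter (3,8) at t=1.9705
    y: enter (3,9) at t=2.8160 ← occupied
  → r_2 = 2.8160
beam 3: φ=45°, α=150°
  dir = (cos 150°, sin 150°) = (-0.8660, 0.5000); from cell (4,6)
  next x-line at t=0.5889, next y-line at t=1.4400; Δt_x=1.1547, Δt_y=2.0000
    x: enter (3,6) at t=0.5889
    y: enter (3,7) at t=1.4400
    x: enter (2,7) at t=1.7436
    x: enter (1,7) at t=2.8983
    y: enter (1,8) at t=3.4400
    x: enter (0,8) at t=4.0530 ← occupied
  → r_3 = 4.0530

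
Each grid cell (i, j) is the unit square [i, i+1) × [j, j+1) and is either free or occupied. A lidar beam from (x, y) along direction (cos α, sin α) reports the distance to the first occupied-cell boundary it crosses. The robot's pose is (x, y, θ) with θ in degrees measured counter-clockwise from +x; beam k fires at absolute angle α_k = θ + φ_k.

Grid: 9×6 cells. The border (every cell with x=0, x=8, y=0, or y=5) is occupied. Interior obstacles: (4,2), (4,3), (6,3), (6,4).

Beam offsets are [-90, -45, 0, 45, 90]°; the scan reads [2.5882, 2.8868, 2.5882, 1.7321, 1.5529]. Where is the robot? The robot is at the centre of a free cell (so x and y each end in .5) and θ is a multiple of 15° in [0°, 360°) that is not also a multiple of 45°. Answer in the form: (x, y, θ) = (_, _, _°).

(x, y, θ) = (3.5, 2.5, 195°)

The pose lattice has 24·16 = 384 candidates. Test each by forward raycasting.
  (2.5, 2.5, 150°): beam 1 = 2.8868 ≠ 2.5882 ✗
  (4.5, 1.5, 345°): beam 1 = 0.5176 ≠ 2.5882 ✗
  (1.5, 3.5, 255°): beam 1 = 0.5176 ≠ 2.5882 ✗
  (3.5, 1.5, 345°): beam 1 = 0.5176 ≠ 2.5882 ✗
  …
  (3.5, 2.5, 195°): r_1=2.5882, r_2=2.8868, r_3=2.5882, r_4=1.7321, r_5=1.5529 — all match ✓
Unique over the lattice → pose = (3.5, 2.5, 195°).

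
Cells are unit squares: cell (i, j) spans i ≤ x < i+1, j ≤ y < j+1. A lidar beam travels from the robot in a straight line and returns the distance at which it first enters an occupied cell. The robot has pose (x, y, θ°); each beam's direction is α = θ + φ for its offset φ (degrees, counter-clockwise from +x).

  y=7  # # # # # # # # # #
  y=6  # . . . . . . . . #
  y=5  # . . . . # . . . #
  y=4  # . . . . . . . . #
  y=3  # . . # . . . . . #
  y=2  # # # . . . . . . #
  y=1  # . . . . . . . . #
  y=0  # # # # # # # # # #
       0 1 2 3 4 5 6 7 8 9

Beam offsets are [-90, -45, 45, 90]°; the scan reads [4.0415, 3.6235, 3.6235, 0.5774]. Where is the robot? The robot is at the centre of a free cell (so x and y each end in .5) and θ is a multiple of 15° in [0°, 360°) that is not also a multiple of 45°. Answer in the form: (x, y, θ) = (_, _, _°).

The pose lattice has 44·16 = 704 candidates. Test each by forward raycasting.
  (3.5, 6.5, 210°): beam 1 = 0.5774 ≠ 4.0415 ✗
  (3.5, 1.5, 195°): beam 1 = 1.5529 ≠ 4.0415 ✗
  (5.5, 6.5, 300°): beam 1 = 5.1962 ≠ 4.0415 ✗
  …
  (5.5, 4.5, 330°): r_1=4.0415, r_2=3.6235, r_3=3.6235, r_4=0.5774 — all match ✓
No second candidate reproduces the full scan.

(x, y, θ) = (5.5, 4.5, 330°)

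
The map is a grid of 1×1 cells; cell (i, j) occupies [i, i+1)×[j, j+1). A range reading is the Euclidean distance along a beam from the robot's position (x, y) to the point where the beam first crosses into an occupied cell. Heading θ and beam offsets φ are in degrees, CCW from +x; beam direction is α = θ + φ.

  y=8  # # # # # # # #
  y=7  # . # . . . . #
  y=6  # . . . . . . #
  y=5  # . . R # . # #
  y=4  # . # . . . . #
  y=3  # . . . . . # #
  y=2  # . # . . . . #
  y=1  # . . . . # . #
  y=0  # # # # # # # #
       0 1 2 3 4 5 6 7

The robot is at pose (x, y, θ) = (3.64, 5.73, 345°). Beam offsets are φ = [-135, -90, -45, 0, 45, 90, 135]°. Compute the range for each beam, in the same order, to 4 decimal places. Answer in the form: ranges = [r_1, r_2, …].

beam 1: φ=-135°, α=210°
  direction (-0.8660, -0.5000); cell (3,5); t to first gridline: x 0.7390, y 1.4600 (then +1.1547 / +2.0000)
    (2,5) via x @ 0.7390
    (2,4) via y @ 1.4600  # hit
  → r_1 = 1.4600
beam 2: φ=-90°, α=255°
  direction (-0.2588, -0.9659); cell (3,5); t to first gridline: x 2.4728, y 0.7558 (then +3.8637 / +1.0353)
    (3,4) via y @ 0.7558
    (3,3) via y @ 1.7910
    (2,3) via x @ 2.4728
    (2,2) via y @ 2.8263  # hit
  → r_2 = 2.8263
beam 3: φ=-45°, α=300°
  direction (0.5000, -0.8660); cell (3,5); t to first gridline: x 0.7200, y 0.8429 (then +2.0000 / +1.1547)
    (4,5) via x @ 0.7200  # hit
  → r_3 = 0.7200
beam 4: φ=0°, α=345°
  direction (0.9659, -0.2588); cell (3,5); t to first gridline: x 0.3727, y 2.8205 (then +1.0353 / +3.8637)
    (4,5) via x @ 0.3727  # hit
  → r_4 = 0.3727
beam 5: φ=45°, α=30°
  direction (0.8660, 0.5000); cell (3,5); t to first gridline: x 0.4157, y 0.5400 (then +1.1547 / +2.0000)
    (4,5) via x @ 0.4157  # hit
  → r_5 = 0.4157
beam 6: φ=90°, α=75°
  direction (0.2588, 0.9659); cell (3,5); t to first gridline: x 1.3909, y 0.2795 (then +3.8637 / +1.0353)
    (3,6) via y @ 0.2795
    (3,7) via y @ 1.3148
    (4,7) via x @ 1.3909
    (4,8) via y @ 2.3501  # hit
  → r_6 = 2.3501
beam 7: φ=135°, α=120°
  direction (-0.5000, 0.8660); cell (3,5); t to first gridline: x 1.2800, y 0.3118 (then +2.0000 / +1.1547)
    (3,6) via y @ 0.3118
    (2,6) via x @ 1.2800
    (2,7) via y @ 1.4665  # hit
  → r_7 = 1.4665

ranges = [1.4600, 2.8263, 0.7200, 0.3727, 0.4157, 2.3501, 1.4665]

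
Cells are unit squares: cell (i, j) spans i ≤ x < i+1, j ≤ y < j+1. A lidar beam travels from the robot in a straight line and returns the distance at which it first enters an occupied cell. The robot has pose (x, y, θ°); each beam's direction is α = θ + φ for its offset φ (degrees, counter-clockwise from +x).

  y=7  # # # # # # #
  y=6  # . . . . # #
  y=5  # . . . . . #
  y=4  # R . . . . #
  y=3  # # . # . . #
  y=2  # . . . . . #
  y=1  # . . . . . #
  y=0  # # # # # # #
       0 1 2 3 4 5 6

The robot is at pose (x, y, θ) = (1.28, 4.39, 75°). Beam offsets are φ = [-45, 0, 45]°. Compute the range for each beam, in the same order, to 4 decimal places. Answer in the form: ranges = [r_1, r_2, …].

beam 1: φ=-45°, α=30°
  cosα=0.8660 sinα=0.5000 | (1,4) | tMaxX 0.8314 tMaxY 1.2200 | tΔX 1.1547 tΔY 2.0000
    t=0.8314 [x] (2,4)
    t=1.2200 [y] (2,5)
    t=1.9861 [x] (3,5)
    t=3.1408 [x] (4,5)
    t=3.2200 [y] (4,6)
    t=4.2955 [x] (5,6) — stop
  → r_1 = 4.2955
beam 2: φ=0°, α=75°
  cosα=0.2588 sinα=0.9659 | (1,4) | tMaxX 2.7819 tMaxY 0.6315 | tΔX 3.8637 tΔY 1.0353
    t=0.6315 [y] (1,5)
    t=1.6668 [y] (1,6)
    t=2.7021 [y] (1,7) — stop
  → r_2 = 2.7021
beam 3: φ=45°, α=120°
  cosα=-0.5000 sinα=0.8660 | (1,4) | tMaxX 0.5600 tMaxY 0.7044 | tΔX 2.0000 tΔY 1.1547
    t=0.5600 [x] (0,4) — stop
  → r_3 = 0.5600

ranges = [4.2955, 2.7021, 0.5600]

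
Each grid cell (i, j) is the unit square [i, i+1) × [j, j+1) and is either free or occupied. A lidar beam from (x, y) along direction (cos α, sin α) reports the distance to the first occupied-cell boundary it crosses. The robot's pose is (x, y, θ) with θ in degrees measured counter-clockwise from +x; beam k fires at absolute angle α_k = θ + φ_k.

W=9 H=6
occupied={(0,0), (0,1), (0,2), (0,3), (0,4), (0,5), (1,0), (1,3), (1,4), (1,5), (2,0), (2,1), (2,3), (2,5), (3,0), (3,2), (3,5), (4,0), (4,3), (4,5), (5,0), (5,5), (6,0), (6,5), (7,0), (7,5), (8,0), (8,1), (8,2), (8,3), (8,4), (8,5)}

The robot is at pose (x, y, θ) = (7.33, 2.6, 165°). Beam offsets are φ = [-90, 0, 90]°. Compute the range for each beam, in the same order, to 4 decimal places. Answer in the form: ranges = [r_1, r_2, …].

ranges = [2.4847, 2.4122, 1.6564]

beam 1: φ=-90°, α=75°
  dir = (cos 75°, sin 75°) = (0.2588, 0.9659); from cell (7,2)
  next x-line at t=2.5887, next y-line at t=0.4141; Δt_x=3.8637, Δt_y=1.0353
    y: enter (7,3) at t=0.4141
    y: enter (7,4) at t=1.4494
    y: enter (7,5) at t=2.4847 ← occupied
  → r_1 = 2.4847
beam 2: φ=0°, α=165°
  dir = (cos 165°, sin 165°) = (-0.9659, 0.2588); from cell (7,2)
  next x-line at t=0.3416, next y-line at t=1.5455; Δt_x=1.0353, Δt_y=3.8637
    x: enter (6,2) at t=0.3416
    x: enter (5,2) at t=1.3769
    y: enter (5,3) at t=1.5455
    x: enter (4,3) at t=2.4122 ← occupied
  → r_2 = 2.4122
beam 3: φ=90°, α=255°
  dir = (cos 255°, sin 255°) = (-0.2588, -0.9659); from cell (7,2)
  next x-line at t=1.2750, next y-line at t=0.6212; Δt_x=3.8637, Δt_y=1.0353
    y: enter (7,1) at t=0.6212
    x: enter (6,1) at t=1.2750
    y: enter (6,0) at t=1.6564 ← occupied
  → r_3 = 1.6564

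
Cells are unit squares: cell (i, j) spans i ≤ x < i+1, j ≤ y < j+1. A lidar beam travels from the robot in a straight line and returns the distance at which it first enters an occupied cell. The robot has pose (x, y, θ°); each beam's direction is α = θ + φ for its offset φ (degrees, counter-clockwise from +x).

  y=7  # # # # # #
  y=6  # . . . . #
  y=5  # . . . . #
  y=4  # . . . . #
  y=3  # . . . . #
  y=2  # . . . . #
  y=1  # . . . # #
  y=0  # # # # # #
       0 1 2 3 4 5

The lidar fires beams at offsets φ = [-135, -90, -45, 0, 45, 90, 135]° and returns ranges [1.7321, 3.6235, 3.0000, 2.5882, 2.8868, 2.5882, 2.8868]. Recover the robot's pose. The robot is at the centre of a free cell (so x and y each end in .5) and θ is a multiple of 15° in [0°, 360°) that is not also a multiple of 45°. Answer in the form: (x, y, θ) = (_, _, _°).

(x, y, θ) = (2.5, 4.5, 345°)

Enumerate (i+0.5, j+0.5, θ) over the 23 free cells and 16 admissible headings. For each, cast all 7 beams and compare to the given ranges.
  (3.5, 6.5, 15°): beam 1 = 5.0000 ≠ 1.7321 ✗
  (3.5, 1.5, 60°): beam 1 = 0.5176 ≠ 1.7321 ✗
  (2.5, 4.5, 165°): beam 1 = 2.8868 ≠ 1.7321 ✗
  (1.5, 2.5, 210°): beam 1 = 4.6587 ≠ 1.7321 ✗
  …
  (2.5, 4.5, 345°): r_1=1.7321, r_2=3.6235, r_3=3.0000, r_4=2.5882, r_5=2.8868, r_6=2.5882, r_7=2.8868 — all match ✓
Unique over the lattice → pose = (2.5, 4.5, 345°).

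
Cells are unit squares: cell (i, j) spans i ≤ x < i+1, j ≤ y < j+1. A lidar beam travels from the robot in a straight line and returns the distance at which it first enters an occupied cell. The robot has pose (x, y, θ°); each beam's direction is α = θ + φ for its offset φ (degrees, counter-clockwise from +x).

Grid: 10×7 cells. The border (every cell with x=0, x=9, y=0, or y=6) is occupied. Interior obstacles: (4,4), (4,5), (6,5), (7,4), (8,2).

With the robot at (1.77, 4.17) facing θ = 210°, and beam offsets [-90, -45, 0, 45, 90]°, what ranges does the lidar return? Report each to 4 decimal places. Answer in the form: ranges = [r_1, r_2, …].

ranges = [1.5400, 0.7972, 0.8891, 2.9751, 3.6604]

beam 1: φ=-90°, α=120°
  dir = (cos 120°, sin 120°) = (-0.5000, 0.8660); from cell (1,4)
  next x-line at t=1.5400, next y-line at t=0.9584; Δt_x=2.0000, Δt_y=1.1547
    y: enter (1,5) at t=0.9584
    x: enter (0,5) at t=1.5400 ← occupied
  → r_1 = 1.5400
beam 2: φ=-45°, α=165°
  dir = (cos 165°, sin 165°) = (-0.9659, 0.2588); from cell (1,4)
  next x-line at t=0.7972, next y-line at t=3.2069; Δt_x=1.0353, Δt_y=3.8637
    x: enter (0,4) at t=0.7972 ← occupied
  → r_2 = 0.7972
beam 3: φ=0°, α=210°
  dir = (cos 210°, sin 210°) = (-0.8660, -0.5000); from cell (1,4)
  next x-line at t=0.8891, next y-line at t=0.3400; Δt_x=1.1547, Δt_y=2.0000
    y: enter (1,3) at t=0.3400
    x: enter (0,3) at t=0.8891 ← occupied
  → r_3 = 0.8891
beam 4: φ=45°, α=255°
  dir = (cos 255°, sin 255°) = (-0.2588, -0.9659); from cell (1,4)
  next x-line at t=2.9751, next y-line at t=0.1760; Δt_x=3.8637, Δt_y=1.0353
    y: enter (1,3) at t=0.1760
    y: enter (1,2) at t=1.2113
    y: enter (1,1) at t=2.2465
    x: enter (0,1) at t=2.9751 ← occupied
  → r_4 = 2.9751
beam 5: φ=90°, α=300°
  dir = (cos 300°, sin 300°) = (0.5000, -0.8660); from cell (1,4)
  next x-line at t=0.4600, next y-line at t=0.1963; Δt_x=2.0000, Δt_y=1.1547
    y: enter (1,3) at t=0.1963
    x: enter (2,3) at t=0.4600
    y: enter (2,2) at t=1.3510
    x: enter (3,2) at t=2.4600
    y: enter (3,1) at t=2.5057
    y: enter (3,0) at t=3.6604 ← occupied
  → r_5 = 3.6604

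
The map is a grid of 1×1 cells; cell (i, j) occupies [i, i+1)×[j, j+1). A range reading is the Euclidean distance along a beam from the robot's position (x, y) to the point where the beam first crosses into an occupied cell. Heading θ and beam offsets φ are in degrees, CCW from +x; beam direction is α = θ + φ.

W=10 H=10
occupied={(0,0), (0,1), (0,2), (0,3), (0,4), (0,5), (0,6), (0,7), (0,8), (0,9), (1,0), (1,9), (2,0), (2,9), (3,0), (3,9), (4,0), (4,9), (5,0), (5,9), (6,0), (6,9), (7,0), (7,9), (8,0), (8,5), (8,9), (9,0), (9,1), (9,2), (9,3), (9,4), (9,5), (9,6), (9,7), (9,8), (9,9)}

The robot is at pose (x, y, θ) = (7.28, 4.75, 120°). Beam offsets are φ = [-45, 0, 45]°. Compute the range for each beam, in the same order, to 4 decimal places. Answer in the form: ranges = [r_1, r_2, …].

ranges = [4.3999, 4.9075, 6.5015]

beam 1: φ=-45°, α=75°
  dir = (cos 75°, sin 75°) = (0.2588, 0.9659); from cell (7,4)
  next x-line at t=2.7819, next y-line at t=0.2588; Δt_x=3.8637, Δt_y=1.0353
    y: enter (7,5) at t=0.2588
    y: enter (7,6) at t=1.2941
    y: enter (7,7) at t=2.3294
    x: enter (8,7) at t=2.7819
    y: enter (8,8) at t=3.3646
    y: enter (8,9) at t=4.3999 ← occupied
  → r_1 = 4.3999
beam 2: φ=0°, α=120°
  dir = (cos 120°, sin 120°) = (-0.5000, 0.8660); from cell (7,4)
  next x-line at t=0.5600, next y-line at t=0.2887; Δt_x=2.0000, Δt_y=1.1547
    y: enter (7,5) at t=0.2887
    x: enter (6,5) at t=0.5600
    y: enter (6,6) at t=1.4434
    x: enter (5,6) at t=2.5600
    y: enter (5,7) at t=2.5981
    y: enter (5,8) at t=3.7528
    x: enter (4,8) at t=4.5600
    y: enter (4,9) at t=4.9075 ← occupied
  → r_2 = 4.9075
beam 3: φ=45°, α=165°
  dir = (cos 165°, sin 165°) = (-0.9659, 0.2588); from cell (7,4)
  next x-line at t=0.2899, next y-line at t=0.9659; Δt_x=1.0353, Δt_y=3.8637
    x: enter (6,4) at t=0.2899
    y: enter (6,5) at t=0.9659
    x: enter (5,5) at t=1.3252
    x: enter (4,5) at t=2.3604
    x: enter (3,5) at t=3.3957
    x: enter (2,5) at t=4.4310
    y: enter (2,6) at t=4.8296
    x: enter (1,6) at t=5.4663
    x: enter (0,6) at t=6.5015 ← occupied
  → r_3 = 6.5015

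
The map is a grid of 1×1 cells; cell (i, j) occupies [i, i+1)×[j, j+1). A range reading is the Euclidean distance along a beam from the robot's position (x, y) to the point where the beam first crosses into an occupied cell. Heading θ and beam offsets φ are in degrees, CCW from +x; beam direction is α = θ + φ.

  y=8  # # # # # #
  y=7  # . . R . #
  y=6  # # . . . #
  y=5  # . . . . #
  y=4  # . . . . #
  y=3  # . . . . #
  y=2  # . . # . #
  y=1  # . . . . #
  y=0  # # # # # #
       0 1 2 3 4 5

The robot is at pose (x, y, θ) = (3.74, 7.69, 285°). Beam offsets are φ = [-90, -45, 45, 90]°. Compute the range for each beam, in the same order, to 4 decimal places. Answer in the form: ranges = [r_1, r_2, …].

ranges = [2.6660, 5.4800, 1.4549, 1.1977]

beam 1: φ=-90°, α=195°
  dir = (cos 195°, sin 195°) = (-0.9659, -0.2588); from cell (3,7)
  next x-line at t=0.7661, next y-line at t=2.6660; Δt_x=1.0353, Δt_y=3.8637
    x: enter (2,7) at t=0.7661
    x: enter (1,7) at t=1.8014
    y: enter (1,6) at t=2.6660 ← occupied
  → r_1 = 2.6660
beam 2: φ=-45°, α=240°
  dir = (cos 240°, sin 240°) = (-0.5000, -0.8660); from cell (3,7)
  next x-line at t=1.4800, next y-line at t=0.7967; Δt_x=2.0000, Δt_y=1.1547
    y: enter (3,6) at t=0.7967
    x: enter (2,6) at t=1.4800
    y: enter (2,5) at t=1.9514
    y: enter (2,4) at t=3.1061
    x: enter (1,4) at t=3.4800
    y: enter (1,3) at t=4.2608
    y: enter (1,2) at t=5.4155
    x: enter (0,2) at t=5.4800 ← occupied
  → r_2 = 5.4800
beam 3: φ=45°, α=330°
  dir = (cos 330°, sin 330°) = (0.8660, -0.5000); from cell (3,7)
  next x-line at t=0.3002, next y-line at t=1.3800; Δt_x=1.1547, Δt_y=2.0000
    x: enter (4,7) at t=0.3002
    y: enter (4,6) at t=1.3800
    x: enter (5,6) at t=1.4549 ← occupied
  → r_3 = 1.4549
beam 4: φ=90°, α=15°
  dir = (cos 15°, sin 15°) = (0.9659, 0.2588); from cell (3,7)
  next x-line at t=0.2692, next y-line at t=1.1977; Δt_x=1.0353, Δt_y=3.8637
    x: enter (4,7) at t=0.2692
    y: enter (4,8) at t=1.1977 ← occupied
  → r_4 = 1.1977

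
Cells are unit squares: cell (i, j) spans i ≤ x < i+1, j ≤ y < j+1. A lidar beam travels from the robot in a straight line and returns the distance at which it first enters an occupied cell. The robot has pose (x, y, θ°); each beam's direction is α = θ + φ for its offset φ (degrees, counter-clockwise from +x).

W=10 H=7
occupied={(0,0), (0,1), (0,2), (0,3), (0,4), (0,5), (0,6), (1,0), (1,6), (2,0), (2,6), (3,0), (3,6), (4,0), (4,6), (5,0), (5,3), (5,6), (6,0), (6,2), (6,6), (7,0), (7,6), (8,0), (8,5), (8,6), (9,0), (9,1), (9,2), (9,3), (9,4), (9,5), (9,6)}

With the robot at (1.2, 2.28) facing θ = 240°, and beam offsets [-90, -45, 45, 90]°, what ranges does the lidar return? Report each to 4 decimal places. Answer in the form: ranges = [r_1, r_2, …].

ranges = [0.2309, 0.2071, 1.3252, 2.5600]

beam 1: φ=-90°, α=150°
  cosα=-0.8660 sinα=0.5000 | (1,2) | tMaxX 0.2309 tMaxY 1.4400 | tΔX 1.1547 tΔY 2.0000
    t=0.2309 [x] (0,2) — stop
  → r_1 = 0.2309
beam 2: φ=-45°, α=195°
  cosα=-0.9659 sinα=-0.2588 | (1,2) | tMaxX 0.2071 tMaxY 1.0818 | tΔX 1.0353 tΔY 3.8637
    t=0.2071 [x] (0,2) — stop
  → r_2 = 0.2071
beam 3: φ=45°, α=285°
  cosα=0.2588 sinα=-0.9659 | (1,2) | tMaxX 3.0910 tMaxY 0.2899 | tΔX 3.8637 tΔY 1.0353
    t=0.2899 [y] (1,1)
    t=1.3252 [y] (1,0) — stop
  → r_3 = 1.3252
beam 4: φ=90°, α=330°
  cosα=0.8660 sinα=-0.5000 | (1,2) | tMaxX 0.9238 tMaxY 0.5600 | tΔX 1.1547 tΔY 2.0000
    t=0.5600 [y] (1,1)
    t=0.9238 [x] (2,1)
    t=2.0785 [x] (3,1)
    t=2.5600 [y] (3,0) — stop
  → r_4 = 2.5600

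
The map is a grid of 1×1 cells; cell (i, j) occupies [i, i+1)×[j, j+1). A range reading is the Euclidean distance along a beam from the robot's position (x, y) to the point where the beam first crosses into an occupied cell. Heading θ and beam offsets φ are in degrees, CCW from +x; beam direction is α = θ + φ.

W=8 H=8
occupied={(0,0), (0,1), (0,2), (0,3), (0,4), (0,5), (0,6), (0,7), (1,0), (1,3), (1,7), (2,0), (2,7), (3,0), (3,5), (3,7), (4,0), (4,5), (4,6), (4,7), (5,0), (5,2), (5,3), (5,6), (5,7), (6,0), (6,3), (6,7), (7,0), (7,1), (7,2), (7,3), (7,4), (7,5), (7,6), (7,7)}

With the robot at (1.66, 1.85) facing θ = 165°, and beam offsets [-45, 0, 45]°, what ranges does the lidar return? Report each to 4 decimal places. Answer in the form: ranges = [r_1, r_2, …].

beam 1: φ=-45°, α=120°
  dir = (cos 120°, sin 120°) = (-0.5000, 0.8660); from cell (1,1)
  next x-line at t=1.3200, next y-line at t=0.1732; Δt_x=2.0000, Δt_y=1.1547
    y: enter (1,2) at t=0.1732
    x: enter (0,2) at t=1.3200 ← occupied
  → r_1 = 1.3200
beam 2: φ=0°, α=165°
  dir = (cos 165°, sin 165°) = (-0.9659, 0.2588); from cell (1,1)
  next x-line at t=0.6833, next y-line at t=0.5796; Δt_x=1.0353, Δt_y=3.8637
    y: enter (1,2) at t=0.5796
    x: enter (0,2) at t=0.6833 ← occupied
  → r_2 = 0.6833
beam 3: φ=45°, α=210°
  dir = (cos 210°, sin 210°) = (-0.8660, -0.5000); from cell (1,1)
  next x-line at t=0.7621, next y-line at t=1.7000; Δt_x=1.1547, Δt_y=2.0000
    x: enter (0,1) at t=0.7621 ← occupied
  → r_3 = 0.7621

ranges = [1.3200, 0.6833, 0.7621]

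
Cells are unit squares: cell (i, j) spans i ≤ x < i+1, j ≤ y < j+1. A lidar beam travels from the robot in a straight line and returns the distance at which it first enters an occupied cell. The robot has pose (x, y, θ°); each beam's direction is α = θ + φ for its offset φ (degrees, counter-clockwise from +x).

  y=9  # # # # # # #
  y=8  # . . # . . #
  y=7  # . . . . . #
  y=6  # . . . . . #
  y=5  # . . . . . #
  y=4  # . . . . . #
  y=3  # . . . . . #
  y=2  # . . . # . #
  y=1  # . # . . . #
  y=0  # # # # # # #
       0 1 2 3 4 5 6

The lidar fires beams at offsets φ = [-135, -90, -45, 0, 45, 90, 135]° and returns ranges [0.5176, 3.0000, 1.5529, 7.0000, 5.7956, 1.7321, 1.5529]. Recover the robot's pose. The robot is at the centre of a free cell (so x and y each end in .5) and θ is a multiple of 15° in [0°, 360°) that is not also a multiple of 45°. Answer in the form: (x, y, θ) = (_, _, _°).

The pose lattice has 37·16 = 592 candidates. Test each by forward raycasting.
  (2.5, 3.5, 60°): beam 1 = 1.5529 ≠ 0.5176 ✗
  (5.5, 6.5, 75°): beam 1 = 1.0000 ≠ 0.5176 ✗
  (4.5, 4.5, 150°): beam 1 = 1.5529 ≠ 0.5176 ✗
  …
  (2.5, 2.5, 60°): r_1=0.5176, r_2=3.0000, r_3=1.5529, r_4=7.0000, r_5=5.7956, r_6=1.7321, r_7=1.5529 — all match ✓
Only this pose fits every beam.

(x, y, θ) = (2.5, 2.5, 60°)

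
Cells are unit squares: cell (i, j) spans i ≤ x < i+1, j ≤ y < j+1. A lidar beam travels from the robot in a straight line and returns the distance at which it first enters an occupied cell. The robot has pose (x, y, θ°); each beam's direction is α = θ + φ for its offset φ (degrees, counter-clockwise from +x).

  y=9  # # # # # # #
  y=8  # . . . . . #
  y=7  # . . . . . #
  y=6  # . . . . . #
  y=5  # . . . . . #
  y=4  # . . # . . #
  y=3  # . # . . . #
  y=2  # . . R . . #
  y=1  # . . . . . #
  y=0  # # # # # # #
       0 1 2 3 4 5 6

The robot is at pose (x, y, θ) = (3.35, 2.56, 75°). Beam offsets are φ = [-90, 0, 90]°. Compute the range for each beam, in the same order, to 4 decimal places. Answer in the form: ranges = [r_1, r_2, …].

beam 1: φ=-90°, α=345°
  d=(0.9659,-0.2588)  start (3,2)  tX=0.6729 tY=2.1637  stride 1/|dx|=1.0353 1/|dy|=3.8637
    cross x-line → (4,2), t=0.6729
    cross x-line → (5,2), t=1.7082
    cross y-line → (5,1), t=2.1637
    cross x-line → (6,1), t=2.7435 (wall)
  → r_1 = 2.7435
beam 2: φ=0°, α=75°
  d=(0.2588,0.9659)  start (3,2)  tX=2.5114 tY=0.4555  stride 1/|dx|=3.8637 1/|dy|=1.0353
    cross y-line → (3,3), t=0.4555
    cross y-line → (3,4), t=1.4908 (wall)
  → r_2 = 1.4908
beam 3: φ=90°, α=165°
  d=(-0.9659,0.2588)  start (3,2)  tX=0.3623 tY=1.7000  stride 1/|dx|=1.0353 1/|dy|=3.8637
    cross x-line → (2,2), t=0.3623
    cross x-line → (1,2), t=1.3976
    cross y-line → (1,3), t=1.7000
    cross x-line → (0,3), t=2.4329 (wall)
  → r_3 = 2.4329

ranges = [2.7435, 1.4908, 2.4329]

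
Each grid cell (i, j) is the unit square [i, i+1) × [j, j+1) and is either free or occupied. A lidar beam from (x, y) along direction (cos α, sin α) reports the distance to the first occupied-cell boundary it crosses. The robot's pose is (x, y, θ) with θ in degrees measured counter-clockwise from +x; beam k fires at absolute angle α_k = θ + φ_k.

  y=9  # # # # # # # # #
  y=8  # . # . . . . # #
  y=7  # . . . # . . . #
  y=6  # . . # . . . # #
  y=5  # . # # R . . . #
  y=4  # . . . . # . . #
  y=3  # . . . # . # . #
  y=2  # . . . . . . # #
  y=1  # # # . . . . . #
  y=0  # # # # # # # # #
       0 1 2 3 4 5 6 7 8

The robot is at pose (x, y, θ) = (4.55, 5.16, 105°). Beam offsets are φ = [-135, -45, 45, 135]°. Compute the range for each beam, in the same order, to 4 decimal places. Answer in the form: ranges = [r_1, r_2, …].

ranges = [0.5196, 4.4341, 0.6351, 3.6489]

beam 1: φ=-135°, α=330°
  dir = (cos 330°, sin 330°) = (0.8660, -0.5000); from cell (4,5)
  next x-line at t=0.5196, next y-line at t=0.3200; Δt_x=1.1547, Δt_y=2.0000
    y: enter (4,4) at t=0.3200
    x: enter (5,4) at t=0.5196 ← occupied
  → r_1 = 0.5196
beam 2: φ=-45°, α=60°
  dir = (cos 60°, sin 60°) = (0.5000, 0.8660); from cell (4,5)
  next x-line at t=0.9000, next y-line at t=0.9699; Δt_x=2.0000, Δt_y=1.1547
    x: enter (5,5) at t=0.9000
    y: enter (5,6) at t=0.9699
    y: enter (5,7) at t=2.1246
    x: enter (6,7) at t=2.9000
    y: enter (6,8) at t=3.2793
    y: enter (6,9) at t=4.4341 ← occupied
  → r_2 = 4.4341
beam 3: φ=45°, α=150°
  dir = (cos 150°, sin 150°) = (-0.8660, 0.5000); from cell (4,5)
  next x-line at t=0.6351, next y-line at t=1.6800; Δt_x=1.1547, Δt_y=2.0000
    x: enter (3,5) at t=0.6351 ← occupied
  → r_3 = 0.6351
beam 4: φ=135°, α=240°
  dir = (cos 240°, sin 240°) = (-0.5000, -0.8660); from cell (4,5)
  next x-line at t=1.1000, next y-line at t=0.1848; Δt_x=2.0000, Δt_y=1.1547
    y: enter (4,4) at t=0.1848
    x: enter (3,4) at t=1.1000
    y: enter (3,3) at t=1.3395
    y: enter (3,2) at t=2.4942
    x: enter (2,2) at t=3.1000
    y: enter (2,1) at t=3.6489 ← occupied
  → r_4 = 3.6489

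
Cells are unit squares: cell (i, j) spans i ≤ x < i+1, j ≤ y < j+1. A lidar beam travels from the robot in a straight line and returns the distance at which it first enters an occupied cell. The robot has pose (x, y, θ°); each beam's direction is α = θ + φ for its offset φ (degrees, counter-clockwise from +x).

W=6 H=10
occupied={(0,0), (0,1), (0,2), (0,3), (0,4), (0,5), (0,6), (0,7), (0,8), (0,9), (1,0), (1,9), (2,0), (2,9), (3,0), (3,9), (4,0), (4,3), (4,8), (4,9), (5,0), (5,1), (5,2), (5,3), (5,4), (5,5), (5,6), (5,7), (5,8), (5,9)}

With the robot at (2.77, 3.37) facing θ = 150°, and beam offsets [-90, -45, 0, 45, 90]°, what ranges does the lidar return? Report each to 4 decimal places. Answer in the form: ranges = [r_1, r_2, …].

beam 1: φ=-90°, α=60°
  cosα=0.5000 sinα=0.8660 | (2,3) | tMaxX 0.4600 tMaxY 0.7275 | tΔX 2.0000 tΔY 1.1547
    t=0.4600 [x] (3,3)
    t=0.7275 [y] (3,4)
    t=1.8822 [y] (3,5)
    t=2.4600 [x] (4,5)
    t=3.0369 [y] (4,6)
    t=4.1916 [y] (4,7)
    t=4.4600 [x] (5,7) — stop
  → r_1 = 4.4600
beam 2: φ=-45°, α=105°
  cosα=-0.2588 sinα=0.9659 | (2,3) | tMaxX 2.9751 tMaxY 0.6522 | tΔX 3.8637 tΔY 1.0353
    t=0.6522 [y] (2,4)
    t=1.6875 [y] (2,5)
    t=2.7228 [y] (2,6)
    t=2.9751 [x] (1,6)
    t=3.7581 [y] (1,7)
    t=4.7933 [y] (1,8)
    t=5.8286 [y] (1,9) — stop
  → r_2 = 5.8286
beam 3: φ=0°, α=150°
  cosα=-0.8660 sinα=0.5000 | (2,3) | tMaxX 0.8891 tMaxY 1.2600 | tΔX 1.1547 tΔY 2.0000
    t=0.8891 [x] (1,3)
    t=1.2600 [y] (1,4)
    t=2.0438 [x] (0,4) — stop
  → r_3 = 2.0438
beam 4: φ=45°, α=195°
  cosα=-0.9659 sinα=-0.2588 | (2,3) | tMaxX 0.7972 tMaxY 1.4296 | tΔX 1.0353 tΔY 3.8637
    t=0.7972 [x] (1,3)
    t=1.4296 [y] (1,2)
    t=1.8324 [x] (0,2) — stop
  → r_4 = 1.8324
beam 5: φ=90°, α=240°
  cosα=-0.5000 sinα=-0.8660 | (2,3) | tMaxX 1.5400 tMaxY 0.4272 | tΔX 2.0000 tΔY 1.1547
    t=0.4272 [y] (2,2)
    t=1.5400 [x] (1,2)
    t=1.5819 [y] (1,1)
    t=2.7366 [y] (1,0) — stop
  → r_5 = 2.7366

ranges = [4.4600, 5.8286, 2.0438, 1.8324, 2.7366]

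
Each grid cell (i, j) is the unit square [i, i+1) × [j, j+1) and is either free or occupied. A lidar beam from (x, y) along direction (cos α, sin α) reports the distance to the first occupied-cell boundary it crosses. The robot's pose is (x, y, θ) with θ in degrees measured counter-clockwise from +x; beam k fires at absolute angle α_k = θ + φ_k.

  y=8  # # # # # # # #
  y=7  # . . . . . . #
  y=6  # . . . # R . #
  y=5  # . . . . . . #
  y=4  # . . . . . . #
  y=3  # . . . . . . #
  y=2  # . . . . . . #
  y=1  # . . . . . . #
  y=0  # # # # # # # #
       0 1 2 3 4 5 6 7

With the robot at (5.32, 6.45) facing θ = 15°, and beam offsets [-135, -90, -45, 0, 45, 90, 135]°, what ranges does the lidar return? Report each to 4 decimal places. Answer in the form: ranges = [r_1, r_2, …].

beam 1: φ=-135°, α=240°
  direction (-0.5000, -0.8660); cell (5,6); t to first gridline: x 0.6400, y 0.5196 (then +2.0000 / +1.1547)
    (5,5) via y @ 0.5196
    (4,5) via x @ 0.6400
    (4,4) via y @ 1.6743
    (3,4) via x @ 2.6400
    (3,3) via y @ 2.8290
    (3,2) via y @ 3.9837
    (2,2) via x @ 4.6400
    (2,1) via y @ 5.1384
    (2,0) via y @ 6.2931  # hit
  → r_1 = 6.2931
beam 2: φ=-90°, α=285°
  direction (0.2588, -0.9659); cell (5,6); t to first gridline: x 2.6273, y 0.4659 (then +3.8637 / +1.0353)
    (5,5) via y @ 0.4659
    (5,4) via y @ 1.5012
    (5,3) via y @ 2.5364
    (6,3) via x @ 2.6273
    (6,2) via y @ 3.5717
    (6,1) via y @ 4.6070
    (6,0) via y @ 5.6423  # hit
  → r_2 = 5.6423
beam 3: φ=-45°, α=330°
  direction (0.8660, -0.5000); cell (5,6); t to first gridline: x 0.7852, y 0.9000 (then +1.1547 / +2.0000)
    (6,6) via x @ 0.7852
    (6,5) via y @ 0.9000
    (7,5) via x @ 1.9399  # hit
  → r_3 = 1.9399
beam 4: φ=0°, α=15°
  direction (0.9659, 0.2588); cell (5,6); t to first gridline: x 0.7040, y 2.1250 (then +1.0353 / +3.8637)
    (6,6) via x @ 0.7040
    (7,6) via x @ 1.7393  # hit
  → r_4 = 1.7393
beam 5: φ=45°, α=60°
  direction (0.5000, 0.8660); cell (5,6); t to first gridline: x 1.3600, y 0.6351 (then +2.0000 / +1.1547)
    (5,7) via y @ 0.6351
    (6,7) via x @ 1.3600
    (6,8) via y @ 1.7898  # hit
  → r_5 = 1.7898
beam 6: φ=90°, α=105°
  direction (-0.2588, 0.9659); cell (5,6); t to first gridline: x 1.2364, y 0.5694 (then +3.8637 / +1.0353)
    (5,7) via y @ 0.5694
    (4,7) via x @ 1.2364
    (4,8) via y @ 1.6047  # hit
  → r_6 = 1.6047
beam 7: φ=135°, α=150°
  direction (-0.8660, 0.5000); cell (5,6); t to first gridline: x 0.3695, y 1.1000 (then +1.1547 / +2.0000)
    (4,6) via x @ 0.3695  # hit
  → r_7 = 0.3695

ranges = [6.2931, 5.6423, 1.9399, 1.7393, 1.7898, 1.6047, 0.3695]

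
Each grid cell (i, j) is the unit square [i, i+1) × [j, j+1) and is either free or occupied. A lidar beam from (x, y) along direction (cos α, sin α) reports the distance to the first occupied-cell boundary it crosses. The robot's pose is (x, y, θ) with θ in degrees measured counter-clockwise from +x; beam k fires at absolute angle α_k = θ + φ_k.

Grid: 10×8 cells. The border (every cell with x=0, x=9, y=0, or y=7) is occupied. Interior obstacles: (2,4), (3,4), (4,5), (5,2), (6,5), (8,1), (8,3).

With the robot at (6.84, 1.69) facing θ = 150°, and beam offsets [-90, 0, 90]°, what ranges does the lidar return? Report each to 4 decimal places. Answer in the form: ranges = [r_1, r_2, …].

ranges = [2.3200, 0.9699, 0.7967]

beam 1: φ=-90°, α=60°
  dir = (cos 60°, sin 60°) = (0.5000, 0.8660); from cell (6,1)
  next x-line at t=0.3200, next y-line at t=0.3580; Δt_x=2.0000, Δt_y=1.1547
    x: enter (7,1) at t=0.3200
    y: enter (7,2) at t=0.3580
    y: enter (7,3) at t=1.5127
    x: enter (8,3) at t=2.3200 ← occupied
  → r_1 = 2.3200
beam 2: φ=0°, α=150°
  dir = (cos 150°, sin 150°) = (-0.8660, 0.5000); from cell (6,1)
  next x-line at t=0.9699, next y-line at t=0.6200; Δt_x=1.1547, Δt_y=2.0000
    y: enter (6,2) at t=0.6200
    x: enter (5,2) at t=0.9699 ← occupied
  → r_2 = 0.9699
beam 3: φ=90°, α=240°
  dir = (cos 240°, sin 240°) = (-0.5000, -0.8660); from cell (6,1)
  next x-line at t=1.6800, next y-line at t=0.7967; Δt_x=2.0000, Δt_y=1.1547
    y: enter (6,0) at t=0.7967 ← occupied
  → r_3 = 0.7967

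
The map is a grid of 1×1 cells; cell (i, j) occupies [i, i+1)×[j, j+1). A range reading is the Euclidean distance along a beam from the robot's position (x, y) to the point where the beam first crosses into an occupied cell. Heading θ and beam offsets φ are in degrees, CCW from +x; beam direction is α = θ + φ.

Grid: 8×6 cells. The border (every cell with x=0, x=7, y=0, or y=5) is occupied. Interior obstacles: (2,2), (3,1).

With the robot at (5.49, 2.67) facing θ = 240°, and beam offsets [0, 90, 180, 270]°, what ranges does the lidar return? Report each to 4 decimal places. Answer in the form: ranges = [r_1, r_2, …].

beam 1: φ=0°, α=240°
  cosα=-0.5000 sinα=-0.8660 | (5,2) | tMaxX 0.9800 tMaxY 0.7736 | tΔX 2.0000 tΔY 1.1547
    t=0.7736 [y] (5,1)
    t=0.9800 [x] (4,1)
    t=1.9283 [y] (4,0) — stop
  → r_1 = 1.9283
beam 2: φ=90°, α=330°
  cosα=0.8660 sinα=-0.5000 | (5,2) | tMaxX 0.5889 tMaxY 1.3400 | tΔX 1.1547 tΔY 2.0000
    t=0.5889 [x] (6,2)
    t=1.3400 [y] (6,1)
    t=1.7436 [x] (7,1) — stop
  → r_2 = 1.7436
beam 3: φ=180°, α=60°
  cosα=0.5000 sinα=0.8660 | (5,2) | tMaxX 1.0200 tMaxY 0.3811 | tΔX 2.0000 tΔY 1.1547
    t=0.3811 [y] (5,3)
    t=1.0200 [x] (6,3)
    t=1.5358 [y] (6,4)
    t=2.6905 [y] (6,5) — stop
  → r_3 = 2.6905
beam 4: φ=270°, α=150°
  cosα=-0.8660 sinα=0.5000 | (5,2) | tMaxX 0.5658 tMaxY 0.6600 | tΔX 1.1547 tΔY 2.0000
    t=0.5658 [x] (4,2)
    t=0.6600 [y] (4,3)
    t=1.7205 [x] (3,3)
    t=2.6600 [y] (3,4)
    t=2.8752 [x] (2,4)
    t=4.0299 [x] (1,4)
    t=4.6600 [y] (1,5) — stop
  → r_4 = 4.6600

ranges = [1.9283, 1.7436, 2.6905, 4.6600]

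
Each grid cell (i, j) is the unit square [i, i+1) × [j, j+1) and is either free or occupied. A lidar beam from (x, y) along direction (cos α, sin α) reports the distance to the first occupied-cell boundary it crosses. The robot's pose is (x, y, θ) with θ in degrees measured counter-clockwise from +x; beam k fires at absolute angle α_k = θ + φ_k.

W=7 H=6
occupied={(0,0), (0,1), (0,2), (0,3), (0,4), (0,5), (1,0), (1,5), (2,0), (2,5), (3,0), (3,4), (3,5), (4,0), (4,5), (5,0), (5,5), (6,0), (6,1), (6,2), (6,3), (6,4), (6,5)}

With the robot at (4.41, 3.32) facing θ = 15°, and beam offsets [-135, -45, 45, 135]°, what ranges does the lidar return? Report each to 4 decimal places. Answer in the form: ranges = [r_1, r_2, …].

beam 1: φ=-135°, α=240°
  dir = (cos 240°, sin 240°) = (-0.5000, -0.8660); from cell (4,3)
  next x-line at t=0.8200, next y-line at t=0.3695; Δt_x=2.0000, Δt_y=1.1547
    y: enter (4,2) at t=0.3695
    x: enter (3,2) at t=0.8200
    y: enter (3,1) at t=1.5242
    y: enter (3,0) at t=2.6789 ← occupied
  → r_1 = 2.6789
beam 2: φ=-45°, α=330°
  dir = (cos 330°, sin 330°) = (0.8660, -0.5000); from cell (4,3)
  next x-line at t=0.6813, next y-line at t=0.6400; Δt_x=1.1547, Δt_y=2.0000
    y: enter (4,2) at t=0.6400
    x: enter (5,2) at t=0.6813
    x: enter (6,2) at t=1.8360 ← occupied
  → r_2 = 1.8360
beam 3: φ=45°, α=60°
  dir = (cos 60°, sin 60°) = (0.5000, 0.8660); from cell (4,3)
  next x-line at t=1.1800, next y-line at t=0.7852; Δt_x=2.0000, Δt_y=1.1547
    y: enter (4,4) at t=0.7852
    x: enter (5,4) at t=1.1800
    y: enter (5,5) at t=1.9399 ← occupied
  → r_3 = 1.9399
beam 4: φ=135°, α=150°
  dir = (cos 150°, sin 150°) = (-0.8660, 0.5000); from cell (4,3)
  next x-line at t=0.4734, next y-line at t=1.3600; Δt_x=1.1547, Δt_y=2.0000
    x: enter (3,3) at t=0.4734
    y: enter (3,4) at t=1.3600 ← occupied
  → r_4 = 1.3600

ranges = [2.6789, 1.8360, 1.9399, 1.3600]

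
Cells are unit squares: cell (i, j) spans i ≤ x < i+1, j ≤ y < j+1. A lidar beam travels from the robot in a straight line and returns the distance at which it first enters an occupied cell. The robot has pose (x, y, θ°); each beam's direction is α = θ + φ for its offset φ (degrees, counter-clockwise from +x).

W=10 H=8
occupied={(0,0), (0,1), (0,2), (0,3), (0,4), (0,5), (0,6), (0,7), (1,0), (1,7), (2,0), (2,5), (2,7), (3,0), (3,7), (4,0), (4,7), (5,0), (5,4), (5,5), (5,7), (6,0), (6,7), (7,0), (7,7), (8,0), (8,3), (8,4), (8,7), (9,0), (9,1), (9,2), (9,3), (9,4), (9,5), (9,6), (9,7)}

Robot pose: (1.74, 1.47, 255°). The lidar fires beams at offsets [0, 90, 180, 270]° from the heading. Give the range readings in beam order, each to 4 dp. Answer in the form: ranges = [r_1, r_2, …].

beam 1: φ=0°, α=255°
  direction (-0.2588, -0.9659); cell (1,1); t to first gridline: x 2.8591, y 0.4866 (then +3.8637 / +1.0353)
    (1,0) via y @ 0.4866  # hit
  → r_1 = 0.4866
beam 2: φ=90°, α=345°
  direction (0.9659, -0.2588); cell (1,1); t to first gridline: x 0.2692, y 1.8159 (then +1.0353 / +3.8637)
    (2,1) via x @ 0.2692
    (3,1) via x @ 1.3044
    (3,0) via y @ 1.8159  # hit
  → r_2 = 1.8159
beam 3: φ=180°, α=75°
  direction (0.2588, 0.9659); cell (1,1); t to first gridline: x 1.0046, y 0.5487 (then +3.8637 / +1.0353)
    (1,2) via y @ 0.5487
    (2,2) via x @ 1.0046
    (2,3) via y @ 1.5840
    (2,4) via y @ 2.6192
    (2,5) via y @ 3.6545  # hit
  → r_3 = 3.6545
beam 4: φ=270°, α=165°
  direction (-0.9659, 0.2588); cell (1,1); t to first gridline: x 0.7661, y 2.0478 (then +1.0353 / +3.8637)
    (0,1) via x @ 0.7661  # hit
  → r_4 = 0.7661

ranges = [0.4866, 1.8159, 3.6545, 0.7661]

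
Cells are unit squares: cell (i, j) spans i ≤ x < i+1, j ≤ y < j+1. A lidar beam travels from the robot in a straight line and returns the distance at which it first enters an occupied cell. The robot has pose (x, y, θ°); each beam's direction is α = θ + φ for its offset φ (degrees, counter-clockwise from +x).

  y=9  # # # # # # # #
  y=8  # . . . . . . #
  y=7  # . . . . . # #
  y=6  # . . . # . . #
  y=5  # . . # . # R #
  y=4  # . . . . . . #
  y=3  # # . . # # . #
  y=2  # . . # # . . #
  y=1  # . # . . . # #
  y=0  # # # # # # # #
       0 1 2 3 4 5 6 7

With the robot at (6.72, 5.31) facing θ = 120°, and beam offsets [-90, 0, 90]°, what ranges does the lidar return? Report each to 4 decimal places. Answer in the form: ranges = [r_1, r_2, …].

ranges = [0.3233, 4.2608, 2.6200]

beam 1: φ=-90°, α=30°
  dir = (cos 30°, sin 30°) = (0.8660, 0.5000); from cell (6,5)
  next x-line at t=0.3233, next y-line at t=1.3800; Δt_x=1.1547, Δt_y=2.0000
    x: enter (7,5) at t=0.3233 ← occupied
  → r_1 = 0.3233
beam 2: φ=0°, α=120°
  dir = (cos 120°, sin 120°) = (-0.5000, 0.8660); from cell (6,5)
  next x-line at t=1.4400, next y-line at t=0.7967; Δt_x=2.0000, Δt_y=1.1547
    y: enter (6,6) at t=0.7967
    x: enter (5,6) at t=1.4400
    y: enter (5,7) at t=1.9514
    y: enter (5,8) at t=3.1061
    x: enter (4,8) at t=3.4400
    y: enter (4,9) at t=4.2608 ← occupied
  → r_2 = 4.2608
beam 3: φ=90°, α=210°
  dir = (cos 210°, sin 210°) = (-0.8660, -0.5000); from cell (6,5)
  next x-line at t=0.8314, next y-line at t=0.6200; Δt_x=1.1547, Δt_y=2.0000
    y: enter (6,4) at t=0.6200
    x: enter (5,4) at t=0.8314
    x: enter (4,4) at t=1.9861
    y: enter (4,3) at t=2.6200 ← occupied
  → r_3 = 2.6200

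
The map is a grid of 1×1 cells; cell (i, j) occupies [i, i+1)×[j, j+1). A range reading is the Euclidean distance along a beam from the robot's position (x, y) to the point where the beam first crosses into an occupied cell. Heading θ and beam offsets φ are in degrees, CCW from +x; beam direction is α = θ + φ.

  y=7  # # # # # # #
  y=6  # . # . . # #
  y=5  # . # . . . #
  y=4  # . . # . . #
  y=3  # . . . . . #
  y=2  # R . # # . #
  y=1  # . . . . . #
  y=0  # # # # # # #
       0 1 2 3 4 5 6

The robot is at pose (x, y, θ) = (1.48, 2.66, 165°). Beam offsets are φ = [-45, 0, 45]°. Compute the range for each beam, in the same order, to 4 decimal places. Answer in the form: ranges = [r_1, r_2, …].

beam 1: φ=-45°, α=120°
  dir = (cos 120°, sin 120°) = (-0.5000, 0.8660); from cell (1,2)
  next x-line at t=0.9600, next y-line at t=0.3926; Δt_x=2.0000, Δt_y=1.1547
    y: enter (1,3) at t=0.3926
    x: enter (0,3) at t=0.9600 ← occupied
  → r_1 = 0.9600
beam 2: φ=0°, α=165°
  dir = (cos 165°, sin 165°) = (-0.9659, 0.2588); from cell (1,2)
  next x-line at t=0.4969, next y-line at t=1.3137; Δt_x=1.0353, Δt_y=3.8637
    x: enter (0,2) at t=0.4969 ← occupied
  → r_2 = 0.4969
beam 3: φ=45°, α=210°
  dir = (cos 210°, sin 210°) = (-0.8660, -0.5000); from cell (1,2)
  next x-line at t=0.5543, next y-line at t=1.3200; Δt_x=1.1547, Δt_y=2.0000
    x: enter (0,2) at t=0.5543 ← occupied
  → r_3 = 0.5543

ranges = [0.9600, 0.4969, 0.5543]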